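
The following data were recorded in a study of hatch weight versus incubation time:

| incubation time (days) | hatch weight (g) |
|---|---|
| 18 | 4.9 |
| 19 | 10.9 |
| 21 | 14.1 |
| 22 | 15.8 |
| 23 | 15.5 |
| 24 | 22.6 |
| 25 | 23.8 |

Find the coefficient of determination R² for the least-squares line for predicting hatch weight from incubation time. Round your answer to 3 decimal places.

n = 7, Σx = 152, Σy = 107.6, Σxy = 2432.9, Σx² = 3340, Σy² = 1908.72
Sxx = Σx² − (Σx)²/n = 3340 − 3300.571429 = 39.428571
Sxy = Σxy − (Σx)(Σy)/n = 2432.9 − 2336.457143 = 96.442857
Syy = Σy² − (Σy)²/n = 1908.72 − 1653.965714 = 254.754286
R² = Sxy²/(Sxx·Syy) = (96.442857)²/(39.428571·254.754286) = 0.925993

0.926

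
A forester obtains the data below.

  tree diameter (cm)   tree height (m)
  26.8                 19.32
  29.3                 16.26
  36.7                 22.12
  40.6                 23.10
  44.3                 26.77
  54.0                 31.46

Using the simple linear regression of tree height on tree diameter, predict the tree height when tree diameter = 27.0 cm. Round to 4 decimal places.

17.1730

n = 6, Σx = 231.7, Σy = 139.03, Σxy = 5628.609, Σx² = 9450.47
Sxx = Σx² − (Σx)²/n = 9450.47 − 8947.481667 = 502.988333
Sxy = Σxy − (Σx)(Σy)/n = 5628.609 − 5368.875167 = 259.733833
b = Sxy/Sxx = 259.733833/502.988333 = 0.516381
a = ȳ − b·x̄ = 23.171667 − 0.516381·38.616667 = 3.230737
ŷ(27.0) = a + b·27.0 = 3.230737 + 0.516381·27 = 17.173036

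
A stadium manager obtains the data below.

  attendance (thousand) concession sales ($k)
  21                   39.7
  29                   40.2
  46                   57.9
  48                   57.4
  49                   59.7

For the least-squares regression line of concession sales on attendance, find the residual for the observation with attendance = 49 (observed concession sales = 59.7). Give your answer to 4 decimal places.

0.6914

n = 5, Σx = 193, Σy = 254.9, Σxy = 10343.4, Σx² = 8103
Sxx = Σx² − (Σx)²/n = 8103 − 7449.8 = 653.2
Sxy = Σxy − (Σx)(Σy)/n = 10343.4 − 9839.14 = 504.26
b = Sxy/Sxx = 504.26/653.2 = 0.771984
a = ȳ − b·x̄ = 50.98 − 0.771984·38.6 = 21.181415
ŷ(49) = 21.181415 + 0.771984·49 = 59.008634
residual = y − ŷ = 59.7 − 59.008634 = 0.691366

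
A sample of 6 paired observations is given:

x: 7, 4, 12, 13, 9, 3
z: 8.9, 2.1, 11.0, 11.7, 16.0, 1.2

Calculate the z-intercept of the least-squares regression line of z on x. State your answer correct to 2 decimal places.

n = 6, Σx = 48, Σy = 50.9, Σxy = 502.4, Σx² = 468
Sxx = Σx² − (Σx)²/n = 468 − 384 = 84
Sxy = Σxy − (Σx)(Σy)/n = 502.4 − 407.2 = 95.2
b = Sxy/Sxx = 95.2/84 = 1.133333
a = ȳ − b·x̄ = 8.483333 − 1.133333·8 = -0.583333

-0.58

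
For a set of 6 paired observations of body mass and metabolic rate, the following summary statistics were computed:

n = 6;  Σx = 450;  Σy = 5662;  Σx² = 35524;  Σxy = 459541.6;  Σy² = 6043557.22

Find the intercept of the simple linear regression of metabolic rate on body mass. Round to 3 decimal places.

-531.457

Sxx = Σx² − (Σx)²/n = 35524 − 33750 = 1774
Sxy = Σxy − (Σx)(Σy)/n = 459541.6 − 424650 = 34891.6
b = Sxy/Sxx = 34891.6/1774 = 19.668320
a = ȳ − b·x̄ = 943.666667 − 19.668320·75 = -531.457347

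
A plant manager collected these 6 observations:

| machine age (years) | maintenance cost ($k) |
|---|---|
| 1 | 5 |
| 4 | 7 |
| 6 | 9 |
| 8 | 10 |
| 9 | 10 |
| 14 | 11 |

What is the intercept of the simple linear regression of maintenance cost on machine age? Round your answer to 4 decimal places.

5.3767

n = 6, Σx = 42, Σy = 52, Σxy = 411, Σx² = 394
Sxx = Σx² − (Σx)²/n = 394 − 294 = 100
Sxy = Σxy − (Σx)(Σy)/n = 411 − 364 = 47
b = Sxy/Sxx = 47/100 = 0.47
a = ȳ − b·x̄ = 8.666667 − 0.47·7 = 5.376667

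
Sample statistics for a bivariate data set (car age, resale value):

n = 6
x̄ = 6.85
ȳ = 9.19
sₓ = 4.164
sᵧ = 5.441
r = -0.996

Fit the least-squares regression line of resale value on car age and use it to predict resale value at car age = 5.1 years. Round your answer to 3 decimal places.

11.468

b = r · sᵧ/sₓ = -0.996 · 5.441/4.164 = -1.301450
a = ȳ − b·x̄ = 9.19 − (-1.301450)·6.85 = 18.104930
ŷ(5.1) = a + b·5.1 = 18.104930 + (-1.301450)·5.1 = 11.467537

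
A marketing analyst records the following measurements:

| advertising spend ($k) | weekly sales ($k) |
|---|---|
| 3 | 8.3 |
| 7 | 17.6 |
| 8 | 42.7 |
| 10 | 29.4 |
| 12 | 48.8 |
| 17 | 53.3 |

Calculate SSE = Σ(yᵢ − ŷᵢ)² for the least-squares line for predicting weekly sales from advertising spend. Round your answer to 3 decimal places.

n = 6, Σx = 57, Σy = 200.1, Σxy = 2275.4, Σx² = 655, Σy² = 8288.63
Sxx = Σx² − (Σx)²/n = 655 − 541.5 = 113.5
Sxy = Σxy − (Σx)(Σy)/n = 2275.4 − 1900.95 = 374.45
Syy = Σy² − (Σy)²/n = 8288.63 − 6673.335 = 1615.295
b = Sxy/Sxx = 374.45/113.5 = 3.299119
SSE = Syy − b·Sxy = 1615.295 − 3.299119·374.45 = 379.939912

379.940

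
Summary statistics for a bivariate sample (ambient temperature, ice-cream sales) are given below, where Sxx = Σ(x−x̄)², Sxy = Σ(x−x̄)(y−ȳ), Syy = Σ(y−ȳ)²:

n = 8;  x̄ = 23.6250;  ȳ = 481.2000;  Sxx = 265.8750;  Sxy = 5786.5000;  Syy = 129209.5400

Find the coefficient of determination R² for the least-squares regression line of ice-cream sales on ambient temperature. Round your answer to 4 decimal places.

0.9747

R² = Sxy²/(Sxx·Syy) = (5786.5)²/(265.875·129209.54) = 0.974675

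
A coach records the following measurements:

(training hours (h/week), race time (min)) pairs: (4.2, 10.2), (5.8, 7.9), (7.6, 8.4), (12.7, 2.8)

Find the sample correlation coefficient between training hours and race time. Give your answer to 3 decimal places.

n = 4, Σx = 30.3, Σy = 29.3, Σxy = 188.06, Σx² = 270.33, Σy² = 244.85
Sxx = Σx² − (Σx)²/n = 270.33 − 229.5225 = 40.8075
Sxy = Σxy − (Σx)(Σy)/n = 188.06 − 221.9475 = -33.8875
Syy = Σy² − (Σy)²/n = 244.85 − 214.6225 = 30.2275
r = Sxy/√(Sxx·Syy) = -33.8875/√(1233.508706) = -33.8875/35.121343 = -0.964869

-0.965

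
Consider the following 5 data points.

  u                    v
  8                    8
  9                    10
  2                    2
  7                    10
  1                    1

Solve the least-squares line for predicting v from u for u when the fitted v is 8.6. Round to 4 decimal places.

n = 5, Σx = 27, Σy = 31, Σxy = 229, Σx² = 199
Sxx = Σx² − (Σx)²/n = 199 − 145.8 = 53.2
Sxy = Σxy − (Σx)(Σy)/n = 229 − 167.4 = 61.6
b = Sxy/Sxx = 61.6/53.2 = 1.157895
a = ȳ − b·x̄ = 6.2 − 1.157895·5.4 = -0.052632
Set a + b·x = 8.6: x = (8.6 − (-0.052632)) / 1.157895 = 7.472727

7.4727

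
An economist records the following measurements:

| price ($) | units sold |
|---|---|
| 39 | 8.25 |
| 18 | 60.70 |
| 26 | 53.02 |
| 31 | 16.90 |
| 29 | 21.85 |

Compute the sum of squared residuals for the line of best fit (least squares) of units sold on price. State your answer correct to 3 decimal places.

370.049

n = 5, Σx = 143, Σy = 160.72, Σxy = 3950.42, Σx² = 4323, Σy² = 7326.7054
Sxx = Σx² − (Σx)²/n = 4323 − 4089.8 = 233.2
Sxy = Σxy − (Σx)(Σy)/n = 3950.42 − 4596.592 = -646.172
Syy = Σy² − (Σy)²/n = 7326.7054 − 5166.18368 = 2160.52172
b = Sxy/Sxx = -646.172/233.2 = -2.770892
SSE = Syy − b·Sxy = 2160.52172 − (-2.770892)·(-646.172) = 370.048934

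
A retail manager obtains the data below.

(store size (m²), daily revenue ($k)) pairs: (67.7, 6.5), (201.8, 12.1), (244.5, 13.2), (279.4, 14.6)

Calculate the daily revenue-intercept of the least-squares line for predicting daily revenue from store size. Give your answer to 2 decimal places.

4.02

n = 4, Σx = 793.4, Σy = 46.4, Σxy = 10188.47, Σx² = 183151.14
Sxx = Σx² − (Σx)²/n = 183151.14 − 157370.89 = 25780.25
Sxy = Σxy − (Σx)(Σy)/n = 10188.47 − 9203.44 = 985.03
b = Sxy/Sxx = 985.03/25780.25 = 0.038209
a = ȳ − b·x̄ = 11.6 − 0.038209·198.35 = 4.021303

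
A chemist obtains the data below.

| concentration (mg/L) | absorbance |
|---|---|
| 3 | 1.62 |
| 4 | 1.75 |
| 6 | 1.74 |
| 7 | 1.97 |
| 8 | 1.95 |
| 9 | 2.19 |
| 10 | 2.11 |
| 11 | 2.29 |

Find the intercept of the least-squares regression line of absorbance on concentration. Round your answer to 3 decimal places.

n = 8, Σx = 58, Σy = 15.62, Σxy = 117.69, Σx² = 476
Sxx = Σx² − (Σx)²/n = 476 − 420.5 = 55.5
Sxy = Σxy − (Σx)(Σy)/n = 117.69 − 113.245 = 4.445
b = Sxy/Sxx = 4.445/55.5 = 0.080090
a = ȳ − b·x̄ = 1.9525 − 0.080090·7.25 = 1.371847

1.372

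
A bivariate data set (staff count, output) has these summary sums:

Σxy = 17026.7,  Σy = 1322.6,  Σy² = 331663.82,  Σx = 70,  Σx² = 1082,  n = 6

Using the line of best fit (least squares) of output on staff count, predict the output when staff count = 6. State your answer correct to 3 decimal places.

186.340

Sxx = Σx² − (Σx)²/n = 1082 − 816.666667 = 265.333333
Sxy = Σxy − (Σx)(Σy)/n = 17026.7 − 15430.333333 = 1596.366667
b = Sxy/Sxx = 1596.366667/265.333333 = 6.016457
a = ȳ − b·x̄ = 220.433333 − 6.016457·11.666667 = 150.241332
ŷ(6) = a + b·6 = 150.241332 + 6.016457·6 = 186.340075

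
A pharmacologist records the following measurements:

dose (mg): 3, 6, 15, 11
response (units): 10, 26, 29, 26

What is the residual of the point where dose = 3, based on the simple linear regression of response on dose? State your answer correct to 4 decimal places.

-5.2360

n = 4, Σx = 35, Σy = 91, Σxy = 907, Σx² = 391
Sxx = Σx² − (Σx)²/n = 391 − 306.25 = 84.75
Sxy = Σxy − (Σx)(Σy)/n = 907 − 796.25 = 110.75
b = Sxy/Sxx = 110.75/84.75 = 1.306785
a = ȳ − b·x̄ = 22.75 − 1.306785·8.75 = 11.315634
ŷ(3) = 11.315634 + 1.306785·3 = 15.235988
residual = y − ŷ = 10 − 15.235988 = -5.235988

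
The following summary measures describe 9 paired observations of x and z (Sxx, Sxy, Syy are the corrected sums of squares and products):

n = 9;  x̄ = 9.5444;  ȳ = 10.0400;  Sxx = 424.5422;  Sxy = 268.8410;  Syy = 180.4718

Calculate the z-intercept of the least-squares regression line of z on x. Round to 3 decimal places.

3.996

b = Sxy/Sxx = 268.841/424.5422 = 0.633249
a = ȳ − b·x̄ = 10.04 − 0.633249·9.5444 = 3.996017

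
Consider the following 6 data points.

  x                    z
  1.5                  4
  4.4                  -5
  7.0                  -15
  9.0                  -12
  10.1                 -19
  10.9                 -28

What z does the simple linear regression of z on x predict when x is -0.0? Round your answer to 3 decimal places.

n = 6, Σx = 42.9, Σy = -75, Σxy = -726.1, Σx² = 372.43
Sxx = Σx² − (Σx)²/n = 372.43 − 306.735 = 65.695
Sxy = Σxy − (Σx)(Σy)/n = -726.1 − (-536.25) = -189.85
b = Sxy/Sxx = -189.85/65.695 = -2.889870
a = ȳ − b·x̄ = -12.5 − (-2.889870)·7.15 = 8.162569
ŷ(-0.0) = a + b·-0.0 = 8.162569 + (-2.889870)·0 = 8.162569

8.163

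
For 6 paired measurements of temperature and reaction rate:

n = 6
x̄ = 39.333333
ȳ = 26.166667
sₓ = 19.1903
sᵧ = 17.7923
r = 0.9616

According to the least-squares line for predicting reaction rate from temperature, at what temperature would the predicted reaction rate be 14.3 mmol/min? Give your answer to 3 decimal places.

b = r · sᵧ/sₓ = 0.9616 · 17.7923/19.1903 = 0.891548
a = ȳ − b·x̄ = 26.166667 − 0.891548·39.333333 = -8.900892
Set a + b·x = 14.3: x = (14.3 − (-8.900892)) / 0.891548 = 26.023152

26.023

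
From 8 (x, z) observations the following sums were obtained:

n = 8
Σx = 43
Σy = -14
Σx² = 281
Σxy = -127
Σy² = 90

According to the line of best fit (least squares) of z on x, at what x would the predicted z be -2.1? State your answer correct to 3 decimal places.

5.712

Sxx = Σx² − (Σx)²/n = 281 − 231.125 = 49.875
Sxy = Σxy − (Σx)(Σy)/n = -127 − (-75.25) = -51.75
b = Sxy/Sxx = -51.75/49.875 = -1.037594
a = ȳ − b·x̄ = -1.75 − (-1.037594)·5.375 = 3.827068
Set a + b·x = -2.1: x = (-2.1 − 3.827068) / (-1.037594) = 5.712319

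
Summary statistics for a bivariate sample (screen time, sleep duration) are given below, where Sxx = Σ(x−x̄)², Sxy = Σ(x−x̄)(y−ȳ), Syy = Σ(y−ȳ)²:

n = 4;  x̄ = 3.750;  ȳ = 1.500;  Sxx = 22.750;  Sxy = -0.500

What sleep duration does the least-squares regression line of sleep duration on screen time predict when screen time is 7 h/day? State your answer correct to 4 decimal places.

b = Sxy/Sxx = -0.5/22.75 = -0.021978
a = ȳ − b·x̄ = 1.5 − (-0.021978)·3.75 = 1.582418
ŷ(7) = a + b·7 = 1.582418 + (-0.021978)·7 = 1.428571

1.4286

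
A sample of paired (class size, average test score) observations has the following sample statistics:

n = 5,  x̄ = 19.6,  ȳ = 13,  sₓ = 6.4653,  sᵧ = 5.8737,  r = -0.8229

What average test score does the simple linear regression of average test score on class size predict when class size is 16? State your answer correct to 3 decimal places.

15.691

b = r · sᵧ/sₓ = -0.8229 · 5.8737/6.4653 = -0.747601
a = ȳ − b·x̄ = 13 − (-0.747601)·19.6 = 27.652989
ŷ(16) = a + b·16 = 27.652989 + (-0.747601)·16 = 15.691365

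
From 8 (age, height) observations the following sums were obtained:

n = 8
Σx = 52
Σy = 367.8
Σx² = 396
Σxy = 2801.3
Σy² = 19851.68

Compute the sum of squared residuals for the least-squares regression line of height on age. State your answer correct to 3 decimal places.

35.310

Sxx = Σx² − (Σx)²/n = 396 − 338 = 58
Sxy = Σxy − (Σx)(Σy)/n = 2801.3 − 2390.7 = 410.6
Syy = Σy² − (Σy)²/n = 19851.68 − 16909.605 = 2942.075
b = Sxy/Sxx = 410.6/58 = 7.079310
SSE = Syy − b·Sxy = 2942.075 − 7.079310·410.6 = 35.310172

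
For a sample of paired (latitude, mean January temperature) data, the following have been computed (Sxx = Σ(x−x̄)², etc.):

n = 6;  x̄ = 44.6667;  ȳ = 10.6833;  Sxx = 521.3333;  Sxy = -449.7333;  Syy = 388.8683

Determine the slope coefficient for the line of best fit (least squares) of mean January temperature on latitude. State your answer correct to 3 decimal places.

b = Sxy/Sxx = -449.7333/521.3333 = -0.862660

-0.863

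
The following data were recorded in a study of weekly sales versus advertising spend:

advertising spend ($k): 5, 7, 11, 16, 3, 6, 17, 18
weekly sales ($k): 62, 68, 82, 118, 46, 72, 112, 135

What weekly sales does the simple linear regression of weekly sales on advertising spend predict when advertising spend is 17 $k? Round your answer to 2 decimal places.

n = 8, Σx = 83, Σy = 695, Σxy = 8480, Σx² = 1109
Sxx = Σx² − (Σx)²/n = 1109 − 861.125 = 247.875
Sxy = Σxy − (Σx)(Σy)/n = 8480 − 7210.625 = 1269.375
b = Sxy/Sxx = 1269.375/247.875 = 5.121029
a = ȳ − b·x̄ = 86.875 − 5.121029·10.375 = 33.744327
ŷ(17) = a + b·17 = 33.744327 + 5.121029·17 = 120.801815

120.80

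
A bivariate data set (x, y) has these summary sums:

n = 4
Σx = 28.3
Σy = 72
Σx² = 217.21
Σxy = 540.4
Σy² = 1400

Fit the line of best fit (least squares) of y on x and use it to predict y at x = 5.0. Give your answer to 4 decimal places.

14.2134

Sxx = Σx² − (Σx)²/n = 217.21 − 200.2225 = 16.9875
Sxy = Σxy − (Σx)(Σy)/n = 540.4 − 509.4 = 31
b = Sxy/Sxx = 31/16.9875 = 1.824871
a = ȳ − b·x̄ = 18 − 1.824871·7.075 = 5.089036
ŷ(5.0) = a + b·5.0 = 5.089036 + 1.824871·5 = 14.213392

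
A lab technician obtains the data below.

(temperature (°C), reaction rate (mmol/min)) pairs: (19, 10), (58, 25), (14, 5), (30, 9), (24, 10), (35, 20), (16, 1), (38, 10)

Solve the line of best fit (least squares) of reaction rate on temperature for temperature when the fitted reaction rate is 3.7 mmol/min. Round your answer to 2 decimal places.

n = 8, Σx = 234, Σy = 90, Σxy = 3316, Σx² = 8322
Sxx = Σx² − (Σx)²/n = 8322 − 6844.5 = 1477.5
Sxy = Σxy − (Σx)(Σy)/n = 3316 − 2632.5 = 683.5
b = Sxy/Sxx = 683.5/1477.5 = 0.462606
a = ȳ − b·x̄ = 11.25 − 0.462606·29.25 = -2.281218
Set a + b·x = 3.7: x = (3.7 − (-2.281218)) / 0.462606 = 12.929407

12.93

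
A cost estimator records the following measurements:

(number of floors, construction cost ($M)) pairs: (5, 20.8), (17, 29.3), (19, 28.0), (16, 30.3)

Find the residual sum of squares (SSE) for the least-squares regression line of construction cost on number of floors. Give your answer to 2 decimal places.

n = 4, Σx = 57, Σy = 108.4, Σxy = 1618.9, Σx² = 931, Σy² = 2993.22
Sxx = Σx² − (Σx)²/n = 931 − 812.25 = 118.75
Sxy = Σxy − (Σx)(Σy)/n = 1618.9 − 1544.7 = 74.2
Syy = Σy² − (Σy)²/n = 2993.22 − 2937.64 = 55.58
b = Sxy/Sxx = 74.2/118.75 = 0.624842
SSE = Syy − b·Sxy = 55.58 − 0.624842·74.2 = 9.216716

9.22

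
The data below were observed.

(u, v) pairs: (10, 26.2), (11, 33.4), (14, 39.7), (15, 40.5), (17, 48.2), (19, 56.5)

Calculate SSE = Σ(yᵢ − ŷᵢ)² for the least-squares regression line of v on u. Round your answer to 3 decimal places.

n = 6, Σx = 86, Σy = 244.5, Σxy = 3685.6, Σx² = 1292, Σy² = 10533.83
Sxx = Σx² − (Σx)²/n = 1292 − 1232.666667 = 59.333333
Sxy = Σxy − (Σx)(Σy)/n = 3685.6 − 3504.5 = 181.1
Syy = Σy² − (Σy)²/n = 10533.83 − 9963.375 = 570.455
b = Sxy/Sxx = 181.1/59.333333 = 3.052247
SSE = Syy − b·Sxy = 570.455 − 3.052247·181.1 = 17.693034

17.693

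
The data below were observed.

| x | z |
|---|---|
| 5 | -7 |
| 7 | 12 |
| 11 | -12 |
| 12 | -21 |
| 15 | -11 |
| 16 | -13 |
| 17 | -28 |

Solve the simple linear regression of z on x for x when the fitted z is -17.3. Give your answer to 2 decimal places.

14.97

n = 7, Σx = 83, Σy = -80, Σxy = -1184, Σx² = 1109
Sxx = Σx² − (Σx)²/n = 1109 − 984.142857 = 124.857143
Sxy = Σxy − (Σx)(Σy)/n = -1184 − (-948.571429) = -235.428571
b = Sxy/Sxx = -235.428571/124.857143 = -1.885584
a = ȳ − b·x̄ = -11.428571 − (-1.885584)·11.857143 = 10.929062
Set a + b·x = -17.3: x = (-17.3 − 10.929062) / (-1.885584) = 14.970995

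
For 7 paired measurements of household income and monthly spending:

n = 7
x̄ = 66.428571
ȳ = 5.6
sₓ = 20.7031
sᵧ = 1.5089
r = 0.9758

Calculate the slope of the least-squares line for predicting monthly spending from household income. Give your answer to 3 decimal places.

b = r · sᵧ/sₓ = 0.9758 · 1.5089/20.7031 = 0.071119

0.071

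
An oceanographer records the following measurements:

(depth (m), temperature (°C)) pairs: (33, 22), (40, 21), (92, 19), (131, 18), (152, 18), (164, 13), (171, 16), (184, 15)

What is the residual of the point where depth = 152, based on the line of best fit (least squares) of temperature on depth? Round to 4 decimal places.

1.6819

n = 8, Σx = 967, Σy = 142, Σxy = 16036, Σx² = 141411
Sxx = Σx² − (Σx)²/n = 141411 − 116886.125 = 24524.875
Sxy = Σxy − (Σx)(Σy)/n = 16036 − 17164.25 = -1128.25
b = Sxy/Sxx = -1128.25/24524.875 = -0.046004
a = ȳ − b·x̄ = 17.75 − (-0.046004)·120.875 = 23.310771
ŷ(152) = 23.310771 + (-0.046004)·152 = 16.318116
residual = y − ŷ = 18 − 16.318116 = 1.681884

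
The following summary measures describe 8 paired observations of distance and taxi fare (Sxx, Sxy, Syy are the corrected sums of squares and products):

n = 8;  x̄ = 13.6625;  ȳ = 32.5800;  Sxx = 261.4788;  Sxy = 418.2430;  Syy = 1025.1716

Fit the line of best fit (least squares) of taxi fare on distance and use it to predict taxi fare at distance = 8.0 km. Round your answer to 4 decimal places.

23.5227

b = Sxy/Sxx = 418.243/261.4788 = 1.599529
a = ȳ − b·x̄ = 32.58 − 1.599529·13.6625 = 10.726431
ŷ(8.0) = a + b·8.0 = 10.726431 + 1.599529·8 = 23.522665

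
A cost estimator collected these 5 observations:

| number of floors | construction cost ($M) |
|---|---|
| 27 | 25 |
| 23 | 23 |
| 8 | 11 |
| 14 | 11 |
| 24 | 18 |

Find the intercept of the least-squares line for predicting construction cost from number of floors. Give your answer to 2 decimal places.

n = 5, Σx = 96, Σy = 88, Σxy = 1878, Σx² = 2094
Sxx = Σx² − (Σx)²/n = 2094 − 1843.2 = 250.8
Sxy = Σxy − (Σx)(Σy)/n = 1878 − 1689.6 = 188.4
b = Sxy/Sxx = 188.4/250.8 = 0.751196
a = ȳ − b·x̄ = 17.6 − 0.751196·19.2 = 3.177033

3.18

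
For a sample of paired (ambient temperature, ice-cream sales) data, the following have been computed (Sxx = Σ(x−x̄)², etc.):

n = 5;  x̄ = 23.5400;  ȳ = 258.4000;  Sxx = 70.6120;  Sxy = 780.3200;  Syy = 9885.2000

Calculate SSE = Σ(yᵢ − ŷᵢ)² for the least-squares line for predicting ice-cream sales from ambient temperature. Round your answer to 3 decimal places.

b = Sxy/Sxx = 780.32/70.612 = 11.050813
SSE = Syy − b·Sxy = 9885.2 − 11.050813·780.32 = 1262.029683

1262.030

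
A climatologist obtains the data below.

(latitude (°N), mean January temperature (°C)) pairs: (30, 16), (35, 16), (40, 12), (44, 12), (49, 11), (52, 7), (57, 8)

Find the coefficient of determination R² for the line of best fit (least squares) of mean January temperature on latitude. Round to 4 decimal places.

0.8858

n = 7, Σx = 307, Σy = 82, Σxy = 3407, Σx² = 14015, Σy² = 1034
Sxx = Σx² − (Σx)²/n = 14015 − 13464.142857 = 550.857143
Sxy = Σxy − (Σx)(Σy)/n = 3407 − 3596.285714 = -189.285714
Syy = Σy² − (Σy)²/n = 1034 − 960.571429 = 73.428571
R² = Sxy²/(Sxx·Syy) = (-189.285714)²/(550.857143·73.428571) = 0.885792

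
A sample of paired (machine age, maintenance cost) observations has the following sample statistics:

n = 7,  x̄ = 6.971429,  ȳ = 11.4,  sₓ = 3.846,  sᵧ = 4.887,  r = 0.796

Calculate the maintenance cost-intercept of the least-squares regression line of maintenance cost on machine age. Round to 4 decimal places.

b = r · sᵧ/sₓ = 0.796 · 4.887/3.846 = 1.011454
a = ȳ − b·x̄ = 11.4 − 1.011454·6.971429 = 4.348720

4.3487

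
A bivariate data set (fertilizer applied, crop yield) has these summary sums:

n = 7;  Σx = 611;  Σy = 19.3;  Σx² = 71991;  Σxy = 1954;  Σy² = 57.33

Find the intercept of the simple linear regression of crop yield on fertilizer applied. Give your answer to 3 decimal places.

Sxx = Σx² − (Σx)²/n = 71991 − 53331.571429 = 18659.428571
Sxy = Σxy − (Σx)(Σy)/n = 1954 − 1684.614286 = 269.385714
b = Sxy/Sxx = 269.385714/18659.428571 = 0.014437
a = ȳ − b·x̄ = 2.757143 − 0.014437·87.285714 = 1.497001

1.497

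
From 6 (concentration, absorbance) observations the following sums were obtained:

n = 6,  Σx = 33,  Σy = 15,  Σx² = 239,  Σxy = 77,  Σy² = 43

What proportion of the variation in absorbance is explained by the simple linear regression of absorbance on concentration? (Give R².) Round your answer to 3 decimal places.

Sxx = Σx² − (Σx)²/n = 239 − 181.5 = 57.5
Sxy = Σxy − (Σx)(Σy)/n = 77 − 82.5 = -5.5
Syy = Σy² − (Σy)²/n = 43 − 37.5 = 5.5
R² = Sxy²/(Sxx·Syy) = (-5.5)²/(57.5·5.5) = 0.095652

0.096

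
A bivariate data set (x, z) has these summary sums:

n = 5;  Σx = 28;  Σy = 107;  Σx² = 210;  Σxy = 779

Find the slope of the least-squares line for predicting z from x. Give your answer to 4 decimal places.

Sxx = Σx² − (Σx)²/n = 210 − 156.8 = 53.2
Sxy = Σxy − (Σx)(Σy)/n = 779 − 599.2 = 179.8
b = Sxy/Sxx = 179.8/53.2 = 3.379699

3.3797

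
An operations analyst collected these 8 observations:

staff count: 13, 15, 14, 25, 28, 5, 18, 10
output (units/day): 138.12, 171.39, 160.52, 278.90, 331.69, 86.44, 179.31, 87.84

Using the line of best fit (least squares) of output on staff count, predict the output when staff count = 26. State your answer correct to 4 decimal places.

n = 8, Σx = 128, Σy = 1434.21, Σxy = 27411.69, Σx² = 2448
Sxx = Σx² − (Σx)²/n = 2448 − 2048 = 400
Sxy = Σxy − (Σx)(Σy)/n = 27411.69 − 22947.36 = 4464.33
b = Sxy/Sxx = 4464.33/400 = 11.160825
a = ȳ − b·x̄ = 179.27625 − 11.160825·16 = 0.70305
ŷ(26) = a + b·26 = 0.70305 + 11.160825·26 = 290.8845

290.8845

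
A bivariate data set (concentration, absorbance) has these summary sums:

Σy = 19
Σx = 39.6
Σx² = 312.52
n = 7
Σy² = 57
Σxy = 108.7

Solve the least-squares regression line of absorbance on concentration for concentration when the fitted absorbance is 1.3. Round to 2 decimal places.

Sxx = Σx² − (Σx)²/n = 312.52 − 224.022857 = 88.497143
Sxy = Σxy − (Σx)(Σy)/n = 108.7 − 107.485714 = 1.214286
b = Sxy/Sxx = 1.214286/88.497143 = 0.013721
a = ȳ − b·x̄ = 2.714286 − 0.013721·5.657143 = 2.636663
Set a + b·x = 1.3: x = (1.3 − 2.636663) / 0.013721 = -97.416

-97.42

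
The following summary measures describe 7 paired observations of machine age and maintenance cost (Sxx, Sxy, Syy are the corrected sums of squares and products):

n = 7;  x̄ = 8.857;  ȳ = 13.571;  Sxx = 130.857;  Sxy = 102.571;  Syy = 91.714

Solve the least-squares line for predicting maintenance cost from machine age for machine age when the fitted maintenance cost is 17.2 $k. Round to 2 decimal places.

13.49

b = Sxy/Sxx = 102.571/130.857 = 0.783840
a = ȳ − b·x̄ = 13.571 − 0.783840·8.857 = 6.628526
Set a + b·x = 17.2: x = (17.2 − 6.628526) / 0.783840 = 13.486769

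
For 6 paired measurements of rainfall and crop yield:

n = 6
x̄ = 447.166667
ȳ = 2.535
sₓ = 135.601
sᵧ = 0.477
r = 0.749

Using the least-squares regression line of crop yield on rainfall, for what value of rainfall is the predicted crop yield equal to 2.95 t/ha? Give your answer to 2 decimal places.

604.68

b = r · sᵧ/sₓ = 0.749 · 0.477/135.601 = 0.002635
a = ȳ − b·x̄ = 2.535 − 0.002635·447.166667 = 1.356833
Set a + b·x = 2.95: x = (2.95 − 1.356833) / 0.002635 = 604.677632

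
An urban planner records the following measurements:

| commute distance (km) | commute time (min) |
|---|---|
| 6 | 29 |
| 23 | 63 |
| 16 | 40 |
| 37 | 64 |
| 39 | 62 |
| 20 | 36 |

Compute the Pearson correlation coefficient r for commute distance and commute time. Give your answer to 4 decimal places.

n = 6, Σx = 141, Σy = 294, Σxy = 7769, Σx² = 4111, Σy² = 15646
Sxx = Σx² − (Σx)²/n = 4111 − 3313.5 = 797.5
Sxy = Σxy − (Σx)(Σy)/n = 7769 − 6909 = 860
Syy = Σy² − (Σy)²/n = 15646 − 14406 = 1240
r = Sxy/√(Sxx·Syy) = 860/√(988900) = 860/994.434513 = 0.864813

0.8648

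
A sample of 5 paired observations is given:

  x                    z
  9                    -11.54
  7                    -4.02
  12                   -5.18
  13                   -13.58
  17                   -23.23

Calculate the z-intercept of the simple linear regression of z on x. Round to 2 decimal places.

n = 5, Σx = 58, Σy = -57.55, Σxy = -765.61, Σx² = 732
Sxx = Σx² − (Σx)²/n = 732 − 672.8 = 59.2
Sxy = Σxy − (Σx)(Σy)/n = -765.61 − (-667.58) = -98.03
b = Sxy/Sxx = -98.03/59.2 = -1.655912
a = ȳ − b·x̄ = -11.51 − (-1.655912)·11.6 = 7.698581

7.70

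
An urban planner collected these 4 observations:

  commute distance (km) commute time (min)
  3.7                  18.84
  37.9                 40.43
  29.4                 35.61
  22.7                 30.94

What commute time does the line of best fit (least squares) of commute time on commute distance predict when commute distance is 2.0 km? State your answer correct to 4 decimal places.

17.8222

n = 4, Σx = 93.7, Σy = 125.82, Σxy = 3351.277, Σx² = 2829.75
Sxx = Σx² − (Σx)²/n = 2829.75 − 2194.9225 = 634.8275
Sxy = Σxy − (Σx)(Σy)/n = 3351.277 − 2947.3335 = 403.9435
b = Sxy/Sxx = 403.9435/634.8275 = 0.636304
a = ȳ − b·x̄ = 31.455 − 0.636304·23.425 = 16.549571
ŷ(2.0) = a + b·2.0 = 16.549571 + 0.636304·2 = 17.822179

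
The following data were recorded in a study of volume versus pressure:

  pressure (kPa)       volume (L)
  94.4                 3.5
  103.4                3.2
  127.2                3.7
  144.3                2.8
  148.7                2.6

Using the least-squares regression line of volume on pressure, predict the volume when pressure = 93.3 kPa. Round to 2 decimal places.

3.55

n = 5, Σx = 618, Σy = 15.8, Σxy = 1922.58, Σx² = 78716.94
Sxx = Σx² − (Σx)²/n = 78716.94 − 76384.8 = 2332.14
Sxy = Σxy − (Σx)(Σy)/n = 1922.58 − 1952.88 = -30.3
b = Sxy/Sxx = -30.3/2332.14 = -0.012992
a = ȳ − b·x̄ = 3.16 − (-0.012992)·123.6 = 4.765856
ŷ(93.3) = a + b·93.3 = 4.765856 + (-0.012992)·93.3 = 3.553668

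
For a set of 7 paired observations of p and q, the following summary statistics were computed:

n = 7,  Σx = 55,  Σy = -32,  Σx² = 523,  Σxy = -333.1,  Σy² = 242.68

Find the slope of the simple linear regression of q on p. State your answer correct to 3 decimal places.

-0.899

Sxx = Σx² − (Σx)²/n = 523 − 432.142857 = 90.857143
Sxy = Σxy − (Σx)(Σy)/n = -333.1 − (-251.428571) = -81.671429
b = Sxy/Sxx = -81.671429/90.857143 = -0.898899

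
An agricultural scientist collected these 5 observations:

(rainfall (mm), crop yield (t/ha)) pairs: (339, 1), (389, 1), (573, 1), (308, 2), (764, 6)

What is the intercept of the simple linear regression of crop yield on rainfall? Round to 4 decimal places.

-1.9365

n = 5, Σx = 2373, Σy = 11, Σxy = 6501, Σx² = 1273131
Sxx = Σx² − (Σx)²/n = 1273131 − 1126225.8 = 146905.2
Sxy = Σxy − (Σx)(Σy)/n = 6501 − 5220.6 = 1280.4
b = Sxy/Sxx = 1280.4/146905.2 = 0.008716
a = ȳ − b·x̄ = 2.2 − 0.008716·474.6 = -1.936530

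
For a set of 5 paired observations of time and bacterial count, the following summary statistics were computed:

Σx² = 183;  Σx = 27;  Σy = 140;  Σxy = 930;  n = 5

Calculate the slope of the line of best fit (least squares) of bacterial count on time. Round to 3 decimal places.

4.677

Sxx = Σx² − (Σx)²/n = 183 − 145.8 = 37.2
Sxy = Σxy − (Σx)(Σy)/n = 930 − 756 = 174
b = Sxy/Sxx = 174/37.2 = 4.677419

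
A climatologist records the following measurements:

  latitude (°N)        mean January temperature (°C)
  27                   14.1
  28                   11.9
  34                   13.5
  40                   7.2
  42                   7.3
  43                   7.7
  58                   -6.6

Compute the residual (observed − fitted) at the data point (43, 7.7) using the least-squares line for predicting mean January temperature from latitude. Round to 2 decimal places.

n = 7, Σx = 272, Σy = 55.1, Σxy = 1715.8, Σx² = 11246
Sxx = Σx² − (Σx)²/n = 11246 − 10569.142857 = 676.857143
Sxy = Σxy − (Σx)(Σy)/n = 1715.8 − 2141.028571 = -425.228571
b = Sxy/Sxx = -425.228571/676.857143 = -0.628240
a = ȳ − b·x̄ = 7.871429 − (-0.628240)·38.857143 = 32.283031
ŷ(43) = 32.283031 + (-0.628240)·43 = 5.268721
residual = y − ŷ = 7.7 − 5.268721 = 2.431279

2.43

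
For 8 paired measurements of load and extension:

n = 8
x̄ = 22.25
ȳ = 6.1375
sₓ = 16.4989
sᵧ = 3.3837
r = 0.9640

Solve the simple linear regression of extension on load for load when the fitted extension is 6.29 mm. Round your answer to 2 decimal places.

23.02

b = r · sᵧ/sₓ = 0.964 · 3.3837/16.4989 = 0.197703
a = ȳ − b·x̄ = 6.1375 − 0.197703·22.25 = 1.738602
Set a + b·x = 6.29: x = (6.29 − 1.738602) / 0.197703 = 23.021358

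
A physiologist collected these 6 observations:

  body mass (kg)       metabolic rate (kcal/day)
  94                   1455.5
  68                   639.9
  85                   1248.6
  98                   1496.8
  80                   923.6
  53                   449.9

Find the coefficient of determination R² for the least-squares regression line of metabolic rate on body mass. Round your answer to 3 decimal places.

n = 6, Σx = 478, Σy = 6214.3, Σxy = 530880.3, Σx² = 39498, Σy² = 7382811.43
Sxx = Σx² − (Σx)²/n = 39498 − 38080.666667 = 1417.333333
Sxy = Σxy − (Σx)(Σy)/n = 530880.3 − 495072.566667 = 35807.733333
Syy = Σy² − (Σy)²/n = 7382811.43 − 6436254.081667 = 946557.348333
R² = Sxy²/(Sxx·Syy) = (35807.733333)²/(1417.333333·946557.348333) = 0.955729

0.956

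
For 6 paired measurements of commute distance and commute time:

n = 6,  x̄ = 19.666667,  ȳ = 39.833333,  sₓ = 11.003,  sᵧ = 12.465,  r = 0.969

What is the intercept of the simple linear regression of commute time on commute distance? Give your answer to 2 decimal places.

18.24

b = r · sᵧ/sₓ = 0.969 · 12.465/11.003 = 1.097754
a = ȳ − b·x̄ = 39.833333 − 1.097754·19.666667 = 18.244175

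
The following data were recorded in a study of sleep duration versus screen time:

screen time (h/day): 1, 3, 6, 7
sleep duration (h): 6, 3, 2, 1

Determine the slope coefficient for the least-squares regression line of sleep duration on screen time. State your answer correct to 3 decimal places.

-0.747

n = 4, Σx = 17, Σy = 12, Σxy = 34, Σx² = 95
Sxx = Σx² − (Σx)²/n = 95 − 72.25 = 22.75
Sxy = Σxy − (Σx)(Σy)/n = 34 − 51 = -17
b = Sxy/Sxx = -17/22.75 = -0.747253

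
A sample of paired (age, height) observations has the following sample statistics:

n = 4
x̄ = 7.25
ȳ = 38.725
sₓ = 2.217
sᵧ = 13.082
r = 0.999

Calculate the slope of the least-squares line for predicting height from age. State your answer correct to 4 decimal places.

5.8949

b = r · sᵧ/sₓ = 0.999 · 13.082/2.217 = 5.894866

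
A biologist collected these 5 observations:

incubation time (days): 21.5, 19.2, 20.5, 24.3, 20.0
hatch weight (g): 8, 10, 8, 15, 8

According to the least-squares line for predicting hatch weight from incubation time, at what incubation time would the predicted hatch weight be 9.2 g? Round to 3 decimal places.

20.597

n = 5, Σx = 105.5, Σy = 49, Σxy = 1052.5, Σx² = 2241.63
Sxx = Σx² − (Σx)²/n = 2241.63 − 2226.05 = 15.58
Sxy = Σxy − (Σx)(Σy)/n = 1052.5 − 1033.9 = 18.6
b = Sxy/Sxx = 18.6/15.58 = 1.193838
a = ȳ − b·x̄ = 9.8 − 1.193838·21.1 = -15.389987
Set a + b·x = 9.2: x = (9.2 − (-15.389987)) / 1.193838 = 20.597419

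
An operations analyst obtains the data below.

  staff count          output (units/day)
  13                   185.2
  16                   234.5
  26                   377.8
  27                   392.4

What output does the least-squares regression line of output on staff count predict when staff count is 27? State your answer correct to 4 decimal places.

n = 4, Σx = 82, Σy = 1189.9, Σxy = 26577.2, Σx² = 1830
Sxx = Σx² − (Σx)²/n = 1830 − 1681 = 149
Sxy = Σxy − (Σx)(Σy)/n = 26577.2 − 24392.95 = 2184.25
b = Sxy/Sxx = 2184.25/149 = 14.659396
a = ȳ − b·x̄ = 297.475 − 14.659396·20.5 = -3.042617
ŷ(27) = a + b·27 = -3.042617 + 14.659396·27 = 392.761074

392.7611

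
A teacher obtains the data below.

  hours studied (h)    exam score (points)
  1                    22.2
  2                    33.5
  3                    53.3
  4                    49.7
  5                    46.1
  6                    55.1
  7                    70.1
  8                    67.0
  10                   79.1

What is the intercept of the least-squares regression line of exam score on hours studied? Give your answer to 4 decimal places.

n = 9, Σx = 46, Σy = 476.1, Σxy = 2826.7, Σx² = 304
Sxx = Σx² − (Σx)²/n = 304 − 235.111111 = 68.888889
Sxy = Σxy − (Σx)(Σy)/n = 2826.7 − 2433.4 = 393.3
b = Sxy/Sxx = 393.3/68.888889 = 5.709194
a = ȳ − b·x̄ = 52.9 − 5.709194·5.111111 = 23.719677

23.7197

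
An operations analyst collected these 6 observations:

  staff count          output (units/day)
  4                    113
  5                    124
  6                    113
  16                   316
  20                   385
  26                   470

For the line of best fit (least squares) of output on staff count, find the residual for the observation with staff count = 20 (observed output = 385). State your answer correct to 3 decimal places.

8.775

n = 6, Σx = 77, Σy = 1521, Σxy = 26726, Σx² = 1409
Sxx = Σx² − (Σx)²/n = 1409 − 988.166667 = 420.833333
Sxy = Σxy − (Σx)(Σy)/n = 26726 − 19519.5 = 7206.5
b = Sxy/Sxx = 7206.5/420.833333 = 17.124356
a = ȳ − b·x̄ = 253.5 − 17.124356·12.833333 = 33.737426
ŷ(20) = 33.737426 + 17.124356·20 = 376.224554
residual = y − ŷ = 385 − 376.224554 = 8.775446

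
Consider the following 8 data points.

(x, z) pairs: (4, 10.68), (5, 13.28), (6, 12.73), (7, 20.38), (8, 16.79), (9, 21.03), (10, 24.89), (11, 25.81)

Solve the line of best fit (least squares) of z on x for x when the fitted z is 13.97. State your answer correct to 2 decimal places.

n = 8, Σx = 60, Σy = 145.59, Σxy = 1184.56, Σx² = 492
Sxx = Σx² − (Σx)²/n = 492 − 450 = 42
Sxy = Σxy − (Σx)(Σy)/n = 1184.56 − 1091.925 = 92.635
b = Sxy/Sxx = 92.635/42 = 2.205595
a = ȳ − b·x̄ = 18.19875 − 2.205595·7.5 = 1.656786
Set a + b·x = 13.97: x = (13.97 − 1.656786) / 2.205595 = 5.582717

5.58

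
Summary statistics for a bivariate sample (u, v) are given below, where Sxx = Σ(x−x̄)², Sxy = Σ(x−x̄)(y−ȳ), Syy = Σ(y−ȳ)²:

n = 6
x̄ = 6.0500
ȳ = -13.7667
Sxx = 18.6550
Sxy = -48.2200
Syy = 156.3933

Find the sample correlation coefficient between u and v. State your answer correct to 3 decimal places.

r = Sxy/√(Sxx·Syy) = -48.22/√(2917.517012) = -48.22/54.014045 = -0.892731

-0.893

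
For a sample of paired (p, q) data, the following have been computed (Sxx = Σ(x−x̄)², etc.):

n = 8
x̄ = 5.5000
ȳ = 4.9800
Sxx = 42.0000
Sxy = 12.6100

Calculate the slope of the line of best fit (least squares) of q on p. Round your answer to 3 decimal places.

b = Sxy/Sxx = 12.61/42 = 0.300238

0.300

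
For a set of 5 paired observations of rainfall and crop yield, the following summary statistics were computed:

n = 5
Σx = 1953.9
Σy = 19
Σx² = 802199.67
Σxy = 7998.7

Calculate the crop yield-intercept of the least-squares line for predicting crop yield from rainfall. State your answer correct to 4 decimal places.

-2.0017

Sxx = Σx² − (Σx)²/n = 802199.67 − 763545.042 = 38654.628
Sxy = Σxy − (Σx)(Σy)/n = 7998.7 − 7424.82 = 573.88
b = Sxy/Sxx = 573.88/38654.628 = 0.014846
a = ȳ − b·x̄ = 3.8 − 0.014846·390.78 = -2.001655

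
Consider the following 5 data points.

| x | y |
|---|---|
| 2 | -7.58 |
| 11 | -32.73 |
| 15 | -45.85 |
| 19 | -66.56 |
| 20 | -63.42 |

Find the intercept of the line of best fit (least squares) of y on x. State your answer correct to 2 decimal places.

0.75

n = 5, Σx = 67, Σy = -216.14, Σxy = -3595.98, Σx² = 1111
Sxx = Σx² − (Σx)²/n = 1111 − 897.8 = 213.2
Sxy = Σxy − (Σx)(Σy)/n = -3595.98 − (-2896.276) = -699.704
b = Sxy/Sxx = -699.704/213.2 = -3.281914
a = ȳ − b·x̄ = -43.228 − (-3.281914)·13.4 = 0.749644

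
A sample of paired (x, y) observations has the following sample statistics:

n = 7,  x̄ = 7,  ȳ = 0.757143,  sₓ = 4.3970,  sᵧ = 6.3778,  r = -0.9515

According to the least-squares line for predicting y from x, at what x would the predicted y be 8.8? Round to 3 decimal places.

1.172

b = r · sᵧ/sₓ = -0.9515 · 6.3778/4.397 = -1.380140
a = ȳ − b·x̄ = 0.757143 − (-1.380140)·7 = 10.418125
Set a + b·x = 8.8: x = (8.8 − 10.418125) / (-1.380140) = 1.172435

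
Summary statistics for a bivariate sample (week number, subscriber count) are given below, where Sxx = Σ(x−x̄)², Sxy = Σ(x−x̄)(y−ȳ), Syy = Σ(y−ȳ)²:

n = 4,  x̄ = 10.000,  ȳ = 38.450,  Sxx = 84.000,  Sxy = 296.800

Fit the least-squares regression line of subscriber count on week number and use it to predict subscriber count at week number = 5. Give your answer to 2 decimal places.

b = Sxy/Sxx = 296.8/84 = 3.533333
a = ȳ − b·x̄ = 38.45 − 3.533333·10 = 3.116667
ŷ(5) = a + b·5 = 3.116667 + 3.533333·5 = 20.783333

20.78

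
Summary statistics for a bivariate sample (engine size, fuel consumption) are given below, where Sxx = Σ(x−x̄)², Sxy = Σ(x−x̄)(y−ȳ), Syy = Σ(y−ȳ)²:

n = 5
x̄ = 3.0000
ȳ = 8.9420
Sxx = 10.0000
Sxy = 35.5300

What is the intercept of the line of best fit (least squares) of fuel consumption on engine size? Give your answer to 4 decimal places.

b = Sxy/Sxx = 35.53/10 = 3.553
a = ȳ − b·x̄ = 8.942 − 3.553·3 = -1.717

-1.7170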